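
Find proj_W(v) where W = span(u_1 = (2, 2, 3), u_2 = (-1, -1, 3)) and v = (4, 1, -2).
proj_W(v) = (5/2, 5/2, -2)

Set up U = [u_1 | ... | u_2] ∈ R^(3×2). The projector onto W = col(U) is P = U (U^T U)^(-1) U^T.
Compute U^T U =
  [17, 5]
  [5, 11],
and U^T v = (4, -11).
Solve U^T U · c = U^T v for the coefficients: c = (11/18, -23/18). The projection is proj_W(v) = U c.
Check: (v - proj_W(v)) · u_1 = 0  (should be 0).
Check: (v - proj_W(v)) · u_2 = 0  (should be 0).
Result: proj_W(v) = (5/2, 5/2, -2).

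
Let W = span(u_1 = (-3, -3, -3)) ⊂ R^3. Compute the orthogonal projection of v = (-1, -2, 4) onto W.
proj_W(v) = (1/3, 1/3, 1/3)

Set up U = [u_1 | ... | u_1] ∈ R^(3×1). The projector onto W = col(U) is P = U (U^T U)^(-1) U^T.
Compute U^T U =
  [27],
and U^T v = (-3).
Solve U^T U · c = U^T v for the coefficients: c = (-1/9). The projection is proj_W(v) = U c.
Check: (v - proj_W(v)) · u_1 = 0  (should be 0).
Result: proj_W(v) = (1/3, 1/3, 1/3).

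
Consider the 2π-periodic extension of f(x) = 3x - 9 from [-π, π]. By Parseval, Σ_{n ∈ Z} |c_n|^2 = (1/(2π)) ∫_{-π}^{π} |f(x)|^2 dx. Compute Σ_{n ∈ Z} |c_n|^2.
Σ |c_n|^2 = 3π^2 + 81

Expand and integrate term by term over [-π, π]:
  ∫ (3x)^2 dx = 9·(2π^3/3); ∫ 2·3·(-9)·x dx = 0 (odd integrand); ∫ (-9)^2 dx = 81·2π.
So (1/(2π)) ∫_{-π}^{π} (3x - 9)^2 dx = 9π^2/3 + 81 = 3π^2 + 81.
Parseval ⇒ Σ |c_n|^2 = 3π^2 + 81.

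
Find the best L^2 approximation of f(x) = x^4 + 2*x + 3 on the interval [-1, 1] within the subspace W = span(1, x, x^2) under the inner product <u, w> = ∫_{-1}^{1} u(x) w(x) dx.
g(x) = 6*x^2/7 + 2*x + 102/35

The best approximation g ∈ W is the orthogonal projection of f onto W. Writing g = a_0 + a_1 x + a_2 x^2, the coefficients solve the normal equations G · a = b where
  G_{ij} = <φ_i, φ_j> and b_i = <f, φ_i>, with φ_0 = 1, φ_1 = x, φ_2 = x^2.
G =
  [2, 0, 2/3]
  [0, 2/3, 0]
  [2/3, 0, 2/5],
b = (32/5, 4/3, 16/7).
Solving gives a_0 = 102/35, a_1 = 2, a_2 = 6/7, so
  g(x) = 6*x^2/7 + 2*x + 102/35.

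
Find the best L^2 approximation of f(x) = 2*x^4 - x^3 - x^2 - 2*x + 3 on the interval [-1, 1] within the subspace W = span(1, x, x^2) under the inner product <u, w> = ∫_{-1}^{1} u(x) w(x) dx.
g(x) = 5*x^2/7 - 13*x/5 + 99/35

The best approximation g ∈ W is the orthogonal projection of f onto W. Writing g = a_0 + a_1 x + a_2 x^2, the coefficients solve the normal equations G · a = b where
  G_{ij} = <φ_i, φ_j> and b_i = <f, φ_i>, with φ_0 = 1, φ_1 = x, φ_2 = x^2.
G =
  [2, 0, 2/3]
  [0, 2/3, 0]
  [2/3, 0, 2/5],
b = (92/15, -26/15, 76/35).
Solving gives a_0 = 99/35, a_1 = -13/5, a_2 = 5/7, so
  g(x) = 5*x^2/7 - 13*x/5 + 99/35.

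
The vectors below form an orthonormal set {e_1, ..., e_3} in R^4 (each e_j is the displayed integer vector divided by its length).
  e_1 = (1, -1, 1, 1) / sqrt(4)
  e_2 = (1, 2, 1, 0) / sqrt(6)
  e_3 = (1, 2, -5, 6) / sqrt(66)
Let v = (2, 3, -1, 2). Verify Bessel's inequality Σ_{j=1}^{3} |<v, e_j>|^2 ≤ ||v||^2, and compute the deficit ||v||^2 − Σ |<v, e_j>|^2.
Σ |<v, e_j>|^2 = 194/11; ||v||^2 = 18; deficit = 4/11

Write each e_j = u_j / sqrt(<u_j, u_j>) where u_j is the displayed integer vector. Then <v, e_j> = <v, u_j> / sqrt(<u_j, u_j>), so |<v, e_j>|^2 = <v, u_j>^2 / <u_j, u_j>.
Coefficients: <v, e_1> = 0/sqrt(4), <v, e_2> = 7/sqrt(6), <v, e_3> = 25/sqrt(66).
Square and sum: Σ |<v, e_j>|^2 = 194/11.
Compute ||v||^2 = v·v = 18.
Deficit = 18 − 194/11 = 4/11 ≥ 0, confirming Bessel's inequality. (The deficit equals ||v − Σ <v,e_j> e_j||^2, the squared distance from v to span{e_j}.)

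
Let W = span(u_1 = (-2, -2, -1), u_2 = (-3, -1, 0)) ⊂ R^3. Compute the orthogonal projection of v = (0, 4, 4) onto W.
proj_W(v) = (-2/13, 58/13, 44/13)

Set up U = [u_1 | ... | u_2] ∈ R^(3×2). The projector onto W = col(U) is P = U (U^T U)^(-1) U^T.
Compute U^T U =
  [9, 8]
  [8, 10],
and U^T v = (-12, -4).
Solve U^T U · c = U^T v for the coefficients: c = (-44/13, 30/13). The projection is proj_W(v) = U c.
Check: (v - proj_W(v)) · u_1 = 0  (should be 0).
Check: (v - proj_W(v)) · u_2 = 0  (should be 0).
Result: proj_W(v) = (-2/13, 58/13, 44/13).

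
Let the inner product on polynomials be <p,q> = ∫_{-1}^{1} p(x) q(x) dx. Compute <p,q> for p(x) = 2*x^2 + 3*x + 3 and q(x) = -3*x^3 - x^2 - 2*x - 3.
<p,q> = -162/5

Expand the product: p(x)·q(x) = -6*x^5 - 11*x^4 - 16*x^3 - 15*x^2 - 15*x - 9.
∫_{-1}^{1} of each monomial x^k gives [2/(k+1) if k even, 0 if k odd]. Integrating term-by-term (or equivalently evaluating the antiderivative F(x) = -x^6 - 11*x^5/5 - 4*x^4 - 5*x^3 - 15*x^2/2 - 9*x at the endpoints):
  F(1) − F(−1) = -287/10 − (37/10) = -162/5.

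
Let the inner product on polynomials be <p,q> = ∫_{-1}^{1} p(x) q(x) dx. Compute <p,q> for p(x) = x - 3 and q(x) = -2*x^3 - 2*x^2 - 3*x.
<p,q> = 6/5

Expand the product: p(x)·q(x) = -2*x^4 + 4*x^3 + 3*x^2 + 9*x.
∫_{-1}^{1} of each monomial x^k gives [2/(k+1) if k even, 0 if k odd]. Integrating term-by-term (or equivalently evaluating the antiderivative F(x) = -2*x^5/5 + x^4 + x^3 + 9*x^2/2 at the endpoints):
  F(1) − F(−1) = 61/10 − (49/10) = 6/5.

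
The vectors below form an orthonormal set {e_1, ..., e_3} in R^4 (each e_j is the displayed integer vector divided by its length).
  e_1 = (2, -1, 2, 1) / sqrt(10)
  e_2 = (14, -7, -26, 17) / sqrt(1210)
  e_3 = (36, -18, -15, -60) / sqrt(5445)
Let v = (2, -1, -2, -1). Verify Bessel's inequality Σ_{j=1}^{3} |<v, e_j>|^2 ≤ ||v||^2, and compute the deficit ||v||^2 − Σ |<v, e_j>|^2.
Σ |<v, e_j>|^2 = 10; ||v||^2 = 10; deficit = 0

Write each e_j = u_j / sqrt(<u_j, u_j>) where u_j is the displayed integer vector. Then <v, e_j> = <v, u_j> / sqrt(<u_j, u_j>), so |<v, e_j>|^2 = <v, u_j>^2 / <u_j, u_j>.
Coefficients: <v, e_1> = 0/sqrt(10), <v, e_2> = 70/sqrt(1210), <v, e_3> = 180/sqrt(5445).
Square and sum: Σ |<v, e_j>|^2 = 10.
Compute ||v||^2 = v·v = 10.
Deficit = 10 − 10 = 0 ≥ 0, confirming Bessel's inequality. (The deficit equals ||v − Σ <v,e_j> e_j||^2, the squared distance from v to span{e_j}.)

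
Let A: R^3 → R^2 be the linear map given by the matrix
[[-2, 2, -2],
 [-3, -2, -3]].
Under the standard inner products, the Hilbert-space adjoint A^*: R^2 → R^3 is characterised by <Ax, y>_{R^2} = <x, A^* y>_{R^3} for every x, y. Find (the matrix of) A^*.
A^* = A^T =
[[-2, -3],
 [2, -2],
 [-2, -3]]

For real matrices with standard dot products, the defining identity <Ax, y> = <x, A^* y> gives (Ax)^T y = x^T (A^*) y, i.e. x^T A^T y = x^T (A^*) y. Since this holds for all x, y, we must have A^* = A^T. Therefore
A^* =
[[-2, -3],
 [2, -2],
 [-2, -3]].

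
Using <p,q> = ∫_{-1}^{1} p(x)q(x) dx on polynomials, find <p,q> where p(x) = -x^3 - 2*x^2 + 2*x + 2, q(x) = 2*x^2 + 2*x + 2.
<p,q> = 124/15

Expand the product: p(x)·q(x) = -2*x^5 - 6*x^4 - 2*x^3 + 4*x^2 + 8*x + 4.
∫_{-1}^{1} of each monomial x^k gives [2/(k+1) if k even, 0 if k odd]. Integrating term-by-term (or equivalently evaluating the antiderivative F(x) = -x^6/3 - 6*x^5/5 - x^4/2 + 4*x^3/3 + 4*x^2 + 4*x at the endpoints):
  F(1) − F(−1) = 73/10 − (-29/30) = 124/15.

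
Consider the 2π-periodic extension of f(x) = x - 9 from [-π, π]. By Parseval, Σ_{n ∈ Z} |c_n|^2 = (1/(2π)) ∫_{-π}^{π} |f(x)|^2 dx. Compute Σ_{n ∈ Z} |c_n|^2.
Σ |c_n|^2 = π^2/3 + 81

Expand and integrate term by term over [-π, π]:
  ∫ (x)^2 dx = 1·(2π^3/3); ∫ 2·1·(-9)·x dx = 0 (odd integrand); ∫ (-9)^2 dx = 81·2π.
So (1/(2π)) ∫_{-π}^{π} (x - 9)^2 dx = 1π^2/3 + 81 = π^2/3 + 81.
Parseval ⇒ Σ |c_n|^2 = π^2/3 + 81.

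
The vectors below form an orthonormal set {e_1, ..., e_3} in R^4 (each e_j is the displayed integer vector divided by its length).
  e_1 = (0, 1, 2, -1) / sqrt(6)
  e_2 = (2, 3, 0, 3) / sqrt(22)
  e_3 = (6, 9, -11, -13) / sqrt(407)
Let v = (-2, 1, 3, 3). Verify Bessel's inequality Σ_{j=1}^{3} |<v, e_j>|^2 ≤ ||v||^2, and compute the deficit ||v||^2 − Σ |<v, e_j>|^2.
Σ |<v, e_j>|^2 = 2153/111; ||v||^2 = 23; deficit = 400/111

Write each e_j = u_j / sqrt(<u_j, u_j>) where u_j is the displayed integer vector. Then <v, e_j> = <v, u_j> / sqrt(<u_j, u_j>), so |<v, e_j>|^2 = <v, u_j>^2 / <u_j, u_j>.
Coefficients: <v, e_1> = 4/sqrt(6), <v, e_2> = 8/sqrt(22), <v, e_3> = -75/sqrt(407).
Square and sum: Σ |<v, e_j>|^2 = 2153/111.
Compute ||v||^2 = v·v = 23.
Deficit = 23 − 2153/111 = 400/111 ≥ 0, confirming Bessel's inequality. (The deficit equals ||v − Σ <v,e_j> e_j||^2, the squared distance from v to span{e_j}.)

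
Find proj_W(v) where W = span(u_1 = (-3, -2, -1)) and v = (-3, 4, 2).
proj_W(v) = (3/14, 1/7, 1/14)

Set up U = [u_1 | ... | u_1] ∈ R^(3×1). The projector onto W = col(U) is P = U (U^T U)^(-1) U^T.
Compute U^T U =
  [14],
and U^T v = (-1).
Solve U^T U · c = U^T v for the coefficients: c = (-1/14). The projection is proj_W(v) = U c.
Check: (v - proj_W(v)) · u_1 = 0  (should be 0).
Result: proj_W(v) = (3/14, 1/7, 1/14).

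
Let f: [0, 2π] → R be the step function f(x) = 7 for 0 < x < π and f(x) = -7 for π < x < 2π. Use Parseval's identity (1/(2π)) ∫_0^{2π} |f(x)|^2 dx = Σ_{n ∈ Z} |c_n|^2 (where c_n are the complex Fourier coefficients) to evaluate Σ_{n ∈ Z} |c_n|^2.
Σ |c_n|^2 = 49

Parseval equates the L^2 energy of f (normalised by 1/(2π)) with the ℓ^2 sum of its Fourier coefficients: (1/(2π)) ∫_0^{2π} |f|^2 = Σ |c_n|^2.
Compute the left side: (1/(2π)) [∫_0^π 7^2 dx + ∫_π^{2π} (-7)^2 dx] = (1/(2π)) · (49π + 49π) = (49 + 49)/2 = 49.
So Σ_{n ∈ Z} |c_n|^2 = 49.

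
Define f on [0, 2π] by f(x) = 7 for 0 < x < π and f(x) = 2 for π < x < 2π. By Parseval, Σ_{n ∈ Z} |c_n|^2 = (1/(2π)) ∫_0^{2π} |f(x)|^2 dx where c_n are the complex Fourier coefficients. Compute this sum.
Σ |c_n|^2 = 53/2

Parseval equates the L^2 energy of f (normalised by 1/(2π)) with the ℓ^2 sum of its Fourier coefficients: (1/(2π)) ∫_0^{2π} |f|^2 = Σ |c_n|^2.
Compute the left side: (1/(2π)) [∫_0^π 7^2 dx + ∫_π^{2π} 2^2 dx] = (1/(2π)) · (49π + 4π) = (49 + 4)/2 = 53/2.
So Σ_{n ∈ Z} |c_n|^2 = 53/2.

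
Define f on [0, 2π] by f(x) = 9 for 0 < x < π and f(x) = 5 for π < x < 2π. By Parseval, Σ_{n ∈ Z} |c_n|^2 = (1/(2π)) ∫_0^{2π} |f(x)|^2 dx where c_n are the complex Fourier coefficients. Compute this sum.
Σ |c_n|^2 = 53

Parseval equates the L^2 energy of f (normalised by 1/(2π)) with the ℓ^2 sum of its Fourier coefficients: (1/(2π)) ∫_0^{2π} |f|^2 = Σ |c_n|^2.
Compute the left side: (1/(2π)) [∫_0^π 9^2 dx + ∫_π^{2π} 5^2 dx] = (1/(2π)) · (81π + 25π) = (81 + 25)/2 = 53.
So Σ_{n ∈ Z} |c_n|^2 = 53.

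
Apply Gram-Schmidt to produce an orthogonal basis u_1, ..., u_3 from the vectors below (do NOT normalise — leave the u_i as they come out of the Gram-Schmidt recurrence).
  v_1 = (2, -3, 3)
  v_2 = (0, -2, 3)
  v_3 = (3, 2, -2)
Orthogonal basis:
  u_1 = (2, -3, 3)
  u_2 = (-15/11, 1/22, 21/22)
  u_3 = (39/61, 78/61, 52/61)

Apply the Gram-Schmidt recurrence
  u_1 = v_1
  u_i = v_i − Σ_{j<i} ((v_i · u_j) / (u_j · u_j)) · u_j.

Step by step this gives:
  u_1 = (2, -3, 3)
  u_2 = (-15/11, 1/22, 21/22)
  u_3 = (39/61, 78/61, 52/61)

Orthogonality check:
  u_2 · u_1 = 0 (should be 0)
  u_3 · u_1 = 0 (should be 0)
  u_3 · u_2 = 0 (should be 0)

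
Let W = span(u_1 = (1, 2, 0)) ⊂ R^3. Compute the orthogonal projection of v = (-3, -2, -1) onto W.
proj_W(v) = (-7/5, -14/5, 0)

Set up U = [u_1 | ... | u_1] ∈ R^(3×1). The projector onto W = col(U) is P = U (U^T U)^(-1) U^T.
Compute U^T U =
  [5],
and U^T v = (-7).
Solve U^T U · c = U^T v for the coefficients: c = (-7/5). The projection is proj_W(v) = U c.
Check: (v - proj_W(v)) · u_1 = 0  (should be 0).
Result: proj_W(v) = (-7/5, -14/5, 0).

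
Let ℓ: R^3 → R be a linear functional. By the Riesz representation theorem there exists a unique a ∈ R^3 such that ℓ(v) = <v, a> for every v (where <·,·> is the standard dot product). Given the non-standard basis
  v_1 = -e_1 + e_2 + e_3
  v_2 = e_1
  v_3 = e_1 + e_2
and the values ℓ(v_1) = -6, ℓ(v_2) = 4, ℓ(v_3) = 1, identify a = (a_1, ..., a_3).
a = (4, -3, 1)

Write a = (a_1, ..., a_3) in the standard basis. For each basis vector v_i, ℓ(v_i) = <v_i, a> is a linear equation in the a_j's. Collect the n equations into a matrix system V a = ℓ, where row i of V is v_i (expressed in the standard basis). Since V is invertible (lower-triangular with 1s on the diagonal, up to permutation), solve by back-substitution:
  V =
[[-1, 1, 1],
 [1, 0, 0],
 [1, 1, 0]]
  V a = (-6, 4, 1)
Solving gives a = (4, -3, 1).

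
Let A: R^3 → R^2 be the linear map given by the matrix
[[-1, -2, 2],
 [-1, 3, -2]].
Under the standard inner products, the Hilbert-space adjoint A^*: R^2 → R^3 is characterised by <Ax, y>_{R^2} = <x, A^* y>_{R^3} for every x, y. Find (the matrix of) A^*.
A^* = A^T =
[[-1, -1],
 [-2, 3],
 [2, -2]]

For real matrices with standard dot products, the defining identity <Ax, y> = <x, A^* y> gives (Ax)^T y = x^T (A^*) y, i.e. x^T A^T y = x^T (A^*) y. Since this holds for all x, y, we must have A^* = A^T. Therefore
A^* =
[[-1, -1],
 [-2, 3],
 [2, -2]].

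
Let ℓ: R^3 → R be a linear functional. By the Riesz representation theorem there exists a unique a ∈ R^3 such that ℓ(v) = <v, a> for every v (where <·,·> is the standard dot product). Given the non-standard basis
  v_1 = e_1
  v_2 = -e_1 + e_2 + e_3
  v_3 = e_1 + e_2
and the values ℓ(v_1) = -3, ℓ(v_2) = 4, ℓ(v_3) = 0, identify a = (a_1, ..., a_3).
a = (-3, 3, -2)

Write a = (a_1, ..., a_3) in the standard basis. For each basis vector v_i, ℓ(v_i) = <v_i, a> is a linear equation in the a_j's. Collect the n equations into a matrix system V a = ℓ, where row i of V is v_i (expressed in the standard basis). Since V is invertible (lower-triangular with 1s on the diagonal, up to permutation), solve by back-substitution:
  V =
[[1, 0, 0],
 [-1, 1, 1],
 [1, 1, 0]]
  V a = (-3, 4, 0)
Solving gives a = (-3, 3, -2).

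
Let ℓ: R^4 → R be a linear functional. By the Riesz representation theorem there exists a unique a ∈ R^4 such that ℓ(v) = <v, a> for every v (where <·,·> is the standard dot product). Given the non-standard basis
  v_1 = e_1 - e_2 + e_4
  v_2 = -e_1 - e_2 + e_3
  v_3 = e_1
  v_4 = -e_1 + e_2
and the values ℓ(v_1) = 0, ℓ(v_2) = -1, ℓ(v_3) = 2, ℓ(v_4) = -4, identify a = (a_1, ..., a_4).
a = (2, -2, -1, -4)

Write a = (a_1, ..., a_4) in the standard basis. For each basis vector v_i, ℓ(v_i) = <v_i, a> is a linear equation in the a_j's. Collect the n equations into a matrix system V a = ℓ, where row i of V is v_i (expressed in the standard basis). Since V is invertible (lower-triangular with 1s on the diagonal, up to permutation), solve by back-substitution:
  V =
[[1, -1, 0, 1],
 [-1, -1, 1, 0],
 [1, 0, 0, 0],
 [-1, 1, 0, 0]]
  V a = (0, -1, 2, -4)
Solving gives a = (2, -2, -1, -4).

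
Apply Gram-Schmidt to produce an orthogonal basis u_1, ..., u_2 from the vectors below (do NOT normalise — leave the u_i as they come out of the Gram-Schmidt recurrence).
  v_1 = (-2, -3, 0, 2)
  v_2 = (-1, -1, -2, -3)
Orthogonal basis:
  u_1 = (-2, -3, 0, 2)
  u_2 = (-19/17, -20/17, -2, -49/17)

Apply the Gram-Schmidt recurrence
  u_1 = v_1
  u_i = v_i − Σ_{j<i} ((v_i · u_j) / (u_j · u_j)) · u_j.

Step by step this gives:
  u_1 = (-2, -3, 0, 2)
  u_2 = (-19/17, -20/17, -2, -49/17)

Orthogonality check:
  u_2 · u_1 = 0 (should be 0)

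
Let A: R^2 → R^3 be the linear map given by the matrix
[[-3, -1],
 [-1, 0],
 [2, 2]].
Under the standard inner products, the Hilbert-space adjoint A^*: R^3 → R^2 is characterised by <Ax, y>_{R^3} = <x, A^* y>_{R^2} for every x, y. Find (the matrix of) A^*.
A^* = A^T =
[[-3, -1, 2],
 [-1, 0, 2]]

For real matrices with standard dot products, the defining identity <Ax, y> = <x, A^* y> gives (Ax)^T y = x^T (A^*) y, i.e. x^T A^T y = x^T (A^*) y. Since this holds for all x, y, we must have A^* = A^T. Therefore
A^* =
[[-3, -1, 2],
 [-1, 0, 2]].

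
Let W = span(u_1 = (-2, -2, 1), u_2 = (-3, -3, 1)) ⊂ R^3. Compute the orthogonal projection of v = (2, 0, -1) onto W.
proj_W(v) = (1, 1, -1)

Set up U = [u_1 | ... | u_2] ∈ R^(3×2). The projector onto W = col(U) is P = U (U^T U)^(-1) U^T.
Compute U^T U =
  [9, 13]
  [13, 19],
and U^T v = (-5, -7).
Solve U^T U · c = U^T v for the coefficients: c = (-2, 1). The projection is proj_W(v) = U c.
Check: (v - proj_W(v)) · u_1 = 0  (should be 0).
Check: (v - proj_W(v)) · u_2 = 0  (should be 0).
Result: proj_W(v) = (1, 1, -1).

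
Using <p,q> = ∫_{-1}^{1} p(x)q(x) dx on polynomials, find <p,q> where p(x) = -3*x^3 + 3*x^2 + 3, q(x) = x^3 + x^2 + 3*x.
<p,q> = -44/35

Expand the product: p(x)·q(x) = -3*x^6 - 6*x^4 + 12*x^3 + 3*x^2 + 9*x.
∫_{-1}^{1} of each monomial x^k gives [2/(k+1) if k even, 0 if k odd]. Integrating term-by-term (or equivalently evaluating the antiderivative F(x) = -3*x^7/7 - 6*x^5/5 + 3*x^4 + x^3 + 9*x^2/2 at the endpoints):
  F(1) − F(−1) = 481/70 − (569/70) = -44/35.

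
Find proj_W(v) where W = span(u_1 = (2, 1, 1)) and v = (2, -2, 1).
proj_W(v) = (1, 1/2, 1/2)

Set up U = [u_1 | ... | u_1] ∈ R^(3×1). The projector onto W = col(U) is P = U (U^T U)^(-1) U^T.
Compute U^T U =
  [6],
and U^T v = (3).
Solve U^T U · c = U^T v for the coefficients: c = (1/2). The projection is proj_W(v) = U c.
Check: (v - proj_W(v)) · u_1 = 0  (should be 0).
Result: proj_W(v) = (1, 1/2, 1/2).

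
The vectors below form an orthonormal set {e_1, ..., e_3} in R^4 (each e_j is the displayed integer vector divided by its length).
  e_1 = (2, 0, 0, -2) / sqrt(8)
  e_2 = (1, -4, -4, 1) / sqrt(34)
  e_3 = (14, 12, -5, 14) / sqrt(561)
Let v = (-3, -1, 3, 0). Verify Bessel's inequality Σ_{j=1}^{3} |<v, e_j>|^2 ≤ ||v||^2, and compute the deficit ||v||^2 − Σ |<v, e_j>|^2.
Σ |<v, e_j>|^2 = 182/11; ||v||^2 = 19; deficit = 27/11

Write each e_j = u_j / sqrt(<u_j, u_j>) where u_j is the displayed integer vector. Then <v, e_j> = <v, u_j> / sqrt(<u_j, u_j>), so |<v, e_j>|^2 = <v, u_j>^2 / <u_j, u_j>.
Coefficients: <v, e_1> = -6/sqrt(8), <v, e_2> = -11/sqrt(34), <v, e_3> = -69/sqrt(561).
Square and sum: Σ |<v, e_j>|^2 = 182/11.
Compute ||v||^2 = v·v = 19.
Deficit = 19 − 182/11 = 27/11 ≥ 0, confirming Bessel's inequality. (The deficit equals ||v − Σ <v,e_j> e_j||^2, the squared distance from v to span{e_j}.)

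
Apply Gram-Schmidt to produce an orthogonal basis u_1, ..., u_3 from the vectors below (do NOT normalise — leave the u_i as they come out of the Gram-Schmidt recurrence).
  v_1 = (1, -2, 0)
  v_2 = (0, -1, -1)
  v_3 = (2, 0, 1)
Orthogonal basis:
  u_1 = (1, -2, 0)
  u_2 = (-2/5, -1/5, -1)
  u_3 = (1, 1/2, -1/2)

Apply the Gram-Schmidt recurrence
  u_1 = v_1
  u_i = v_i − Σ_{j<i} ((v_i · u_j) / (u_j · u_j)) · u_j.

Step by step this gives:
  u_1 = (1, -2, 0)
  u_2 = (-2/5, -1/5, -1)
  u_3 = (1, 1/2, -1/2)

Orthogonality check:
  u_2 · u_1 = 0 (should be 0)
  u_3 · u_1 = 0 (should be 0)
  u_3 · u_2 = 0 (should be 0)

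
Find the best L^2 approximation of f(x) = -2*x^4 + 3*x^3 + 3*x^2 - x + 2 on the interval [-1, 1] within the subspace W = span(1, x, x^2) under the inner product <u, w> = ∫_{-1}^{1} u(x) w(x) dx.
g(x) = 9*x^2/7 + 4*x/5 + 76/35

The best approximation g ∈ W is the orthogonal projection of f onto W. Writing g = a_0 + a_1 x + a_2 x^2, the coefficients solve the normal equations G · a = b where
  G_{ij} = <φ_i, φ_j> and b_i = <f, φ_i>, with φ_0 = 1, φ_1 = x, φ_2 = x^2.
G =
  [2, 0, 2/3]
  [0, 2/3, 0]
  [2/3, 0, 2/5],
b = (26/5, 8/15, 206/105).
Solving gives a_0 = 76/35, a_1 = 4/5, a_2 = 9/7, so
  g(x) = 9*x^2/7 + 4*x/5 + 76/35.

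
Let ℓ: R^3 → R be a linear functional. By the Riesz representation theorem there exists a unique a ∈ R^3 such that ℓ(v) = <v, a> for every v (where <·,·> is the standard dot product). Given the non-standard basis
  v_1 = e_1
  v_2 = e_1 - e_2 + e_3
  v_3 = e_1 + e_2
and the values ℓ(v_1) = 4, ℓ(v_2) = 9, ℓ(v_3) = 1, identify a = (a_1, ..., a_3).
a = (4, -3, 2)

Write a = (a_1, ..., a_3) in the standard basis. For each basis vector v_i, ℓ(v_i) = <v_i, a> is a linear equation in the a_j's. Collect the n equations into a matrix system V a = ℓ, where row i of V is v_i (expressed in the standard basis). Since V is invertible (lower-triangular with 1s on the diagonal, up to permutation), solve by back-substitution:
  V =
[[1, 0, 0],
 [1, -1, 1],
 [1, 1, 0]]
  V a = (4, 9, 1)
Solving gives a = (4, -3, 2).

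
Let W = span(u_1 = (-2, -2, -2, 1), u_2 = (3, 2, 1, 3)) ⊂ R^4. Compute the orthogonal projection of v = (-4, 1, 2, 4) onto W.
proj_W(v) = (-15/109, -68/109, -121/109, 246/109)

Set up U = [u_1 | ... | u_2] ∈ R^(4×2). The projector onto W = col(U) is P = U (U^T U)^(-1) U^T.
Compute U^T U =
  [13, -9]
  [-9, 23],
and U^T v = (6, 4).
Solve U^T U · c = U^T v for the coefficients: c = (87/109, 53/109). The projection is proj_W(v) = U c.
Check: (v - proj_W(v)) · u_1 = 0  (should be 0).
Check: (v - proj_W(v)) · u_2 = 0  (should be 0).
Result: proj_W(v) = (-15/109, -68/109, -121/109, 246/109).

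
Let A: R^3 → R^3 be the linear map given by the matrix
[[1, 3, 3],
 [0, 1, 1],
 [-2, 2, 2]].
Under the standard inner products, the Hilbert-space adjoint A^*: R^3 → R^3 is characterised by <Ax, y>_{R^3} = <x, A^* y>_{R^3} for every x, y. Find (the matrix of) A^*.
A^* = A^T =
[[1, 0, -2],
 [3, 1, 2],
 [3, 1, 2]]

For real matrices with standard dot products, the defining identity <Ax, y> = <x, A^* y> gives (Ax)^T y = x^T (A^*) y, i.e. x^T A^T y = x^T (A^*) y. Since this holds for all x, y, we must have A^* = A^T. Therefore
A^* =
[[1, 0, -2],
 [3, 1, 2],
 [3, 1, 2]].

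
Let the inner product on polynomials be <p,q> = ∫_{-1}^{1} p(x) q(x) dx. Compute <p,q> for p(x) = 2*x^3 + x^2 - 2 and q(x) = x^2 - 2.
<p,q> = 86/15

Expand the product: p(x)·q(x) = 2*x^5 + x^4 - 4*x^3 - 4*x^2 + 4.
∫_{-1}^{1} of each monomial x^k gives [2/(k+1) if k even, 0 if k odd]. Integrating term-by-term (or equivalently evaluating the antiderivative F(x) = x^6/3 + x^5/5 - x^4 - 4*x^3/3 + 4*x at the endpoints):
  F(1) − F(−1) = 11/5 − (-53/15) = 86/15.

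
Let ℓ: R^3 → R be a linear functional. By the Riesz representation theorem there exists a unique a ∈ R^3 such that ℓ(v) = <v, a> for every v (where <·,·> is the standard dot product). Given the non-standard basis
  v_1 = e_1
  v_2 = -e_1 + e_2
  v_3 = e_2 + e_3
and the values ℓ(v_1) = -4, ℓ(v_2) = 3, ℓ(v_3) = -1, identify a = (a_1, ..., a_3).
a = (-4, -1, 0)

Write a = (a_1, ..., a_3) in the standard basis. For each basis vector v_i, ℓ(v_i) = <v_i, a> is a linear equation in the a_j's. Collect the n equations into a matrix system V a = ℓ, where row i of V is v_i (expressed in the standard basis). Since V is invertible (lower-triangular with 1s on the diagonal, up to permutation), solve by back-substitution:
  V =
[[1, 0, 0],
 [-1, 1, 0],
 [0, 1, 1]]
  V a = (-4, 3, -1)
Solving gives a = (-4, -1, 0).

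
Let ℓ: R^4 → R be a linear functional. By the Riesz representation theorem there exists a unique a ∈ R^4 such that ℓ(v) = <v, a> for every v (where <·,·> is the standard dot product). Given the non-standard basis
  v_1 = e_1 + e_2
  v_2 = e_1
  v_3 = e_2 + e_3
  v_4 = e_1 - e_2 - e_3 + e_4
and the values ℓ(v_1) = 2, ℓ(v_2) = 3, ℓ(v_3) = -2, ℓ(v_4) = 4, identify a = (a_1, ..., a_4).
a = (3, -1, -1, -1)

Write a = (a_1, ..., a_4) in the standard basis. For each basis vector v_i, ℓ(v_i) = <v_i, a> is a linear equation in the a_j's. Collect the n equations into a matrix system V a = ℓ, where row i of V is v_i (expressed in the standard basis). Since V is invertible (lower-triangular with 1s on the diagonal, up to permutation), solve by back-substitution:
  V =
[[1, 1, 0, 0],
 [1, 0, 0, 0],
 [0, 1, 1, 0],
 [1, -1, -1, 1]]
  V a = (2, 3, -2, 4)
Solving gives a = (3, -1, -1, -1).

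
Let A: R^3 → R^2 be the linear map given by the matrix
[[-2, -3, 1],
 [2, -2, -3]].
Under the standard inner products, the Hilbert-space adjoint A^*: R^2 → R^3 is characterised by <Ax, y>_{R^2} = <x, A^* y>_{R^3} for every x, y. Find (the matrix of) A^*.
A^* = A^T =
[[-2, 2],
 [-3, -2],
 [1, -3]]

For real matrices with standard dot products, the defining identity <Ax, y> = <x, A^* y> gives (Ax)^T y = x^T (A^*) y, i.e. x^T A^T y = x^T (A^*) y. Since this holds for all x, y, we must have A^* = A^T. Therefore
A^* =
[[-2, 2],
 [-3, -2],
 [1, -3]].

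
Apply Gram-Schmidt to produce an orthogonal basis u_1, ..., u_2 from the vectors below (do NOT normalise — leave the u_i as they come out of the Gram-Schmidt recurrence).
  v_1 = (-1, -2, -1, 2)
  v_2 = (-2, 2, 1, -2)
Orthogonal basis:
  u_1 = (-1, -2, -1, 2)
  u_2 = (-27/10, 3/5, 3/10, -3/5)

Apply the Gram-Schmidt recurrence
  u_1 = v_1
  u_i = v_i − Σ_{j<i} ((v_i · u_j) / (u_j · u_j)) · u_j.

Step by step this gives:
  u_1 = (-1, -2, -1, 2)
  u_2 = (-27/10, 3/5, 3/10, -3/5)

Orthogonality check:
  u_2 · u_1 = 0 (should be 0)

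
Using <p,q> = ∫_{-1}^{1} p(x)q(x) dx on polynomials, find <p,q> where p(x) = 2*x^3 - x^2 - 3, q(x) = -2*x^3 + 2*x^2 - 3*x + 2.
<p,q> = -2276/105

Expand the product: p(x)·q(x) = -4*x^6 + 6*x^5 - 8*x^4 + 13*x^3 - 8*x^2 + 9*x - 6.
∫_{-1}^{1} of each monomial x^k gives [2/(k+1) if k even, 0 if k odd]. Integrating term-by-term (or equivalently evaluating the antiderivative F(x) = -4*x^7/7 + x^6 - 8*x^5/5 + 13*x^4/4 - 8*x^3/3 + 9*x^2/2 - 6*x at the endpoints):
  F(1) − F(−1) = -877/420 − (8227/420) = -2276/105.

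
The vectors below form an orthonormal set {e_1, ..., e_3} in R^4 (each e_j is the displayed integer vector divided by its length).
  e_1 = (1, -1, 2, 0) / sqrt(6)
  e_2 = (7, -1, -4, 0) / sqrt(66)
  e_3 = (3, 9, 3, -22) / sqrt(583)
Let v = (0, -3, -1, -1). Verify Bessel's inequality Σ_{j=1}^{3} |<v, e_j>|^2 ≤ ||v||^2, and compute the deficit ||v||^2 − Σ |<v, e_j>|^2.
Σ |<v, e_j>|^2 = 54/53; ||v||^2 = 11; deficit = 529/53

Write each e_j = u_j / sqrt(<u_j, u_j>) where u_j is the displayed integer vector. Then <v, e_j> = <v, u_j> / sqrt(<u_j, u_j>), so |<v, e_j>|^2 = <v, u_j>^2 / <u_j, u_j>.
Coefficients: <v, e_1> = 1/sqrt(6), <v, e_2> = 7/sqrt(66), <v, e_3> = -8/sqrt(583).
Square and sum: Σ |<v, e_j>|^2 = 54/53.
Compute ||v||^2 = v·v = 11.
Deficit = 11 − 54/53 = 529/53 ≥ 0, confirming Bessel's inequality. (The deficit equals ||v − Σ <v,e_j> e_j||^2, the squared distance from v to span{e_j}.)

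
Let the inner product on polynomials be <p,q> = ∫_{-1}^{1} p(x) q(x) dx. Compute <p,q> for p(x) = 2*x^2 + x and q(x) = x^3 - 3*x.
<p,q> = -8/5

Expand the product: p(x)·q(x) = 2*x^5 + x^4 - 6*x^3 - 3*x^2.
∫_{-1}^{1} of each monomial x^k gives [2/(k+1) if k even, 0 if k odd]. Integrating term-by-term (or equivalently evaluating the antiderivative F(x) = x^6/3 + x^5/5 - 3*x^4/2 - x^3 at the endpoints):
  F(1) − F(−1) = -59/30 − (-11/30) = -8/5.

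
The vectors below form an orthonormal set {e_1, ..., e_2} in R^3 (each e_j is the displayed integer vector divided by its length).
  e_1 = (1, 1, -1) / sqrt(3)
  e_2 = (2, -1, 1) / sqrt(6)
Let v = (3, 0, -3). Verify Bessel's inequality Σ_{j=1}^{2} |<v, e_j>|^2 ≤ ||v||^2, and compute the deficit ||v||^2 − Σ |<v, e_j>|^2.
Σ |<v, e_j>|^2 = 27/2; ||v||^2 = 18; deficit = 9/2

Write each e_j = u_j / sqrt(<u_j, u_j>) where u_j is the displayed integer vector. Then <v, e_j> = <v, u_j> / sqrt(<u_j, u_j>), so |<v, e_j>|^2 = <v, u_j>^2 / <u_j, u_j>.
Coefficients: <v, e_1> = 6/sqrt(3), <v, e_2> = 3/sqrt(6).
Square and sum: Σ |<v, e_j>|^2 = 27/2.
Compute ||v||^2 = v·v = 18.
Deficit = 18 − 27/2 = 9/2 ≥ 0, confirming Bessel's inequality. (The deficit equals ||v − Σ <v,e_j> e_j||^2, the squared distance from v to span{e_j}.)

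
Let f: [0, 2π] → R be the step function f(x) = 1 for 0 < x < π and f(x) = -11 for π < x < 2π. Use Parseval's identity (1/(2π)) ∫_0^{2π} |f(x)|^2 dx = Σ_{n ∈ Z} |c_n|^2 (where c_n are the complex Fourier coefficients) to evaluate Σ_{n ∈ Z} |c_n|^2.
Σ |c_n|^2 = 61

Parseval equates the L^2 energy of f (normalised by 1/(2π)) with the ℓ^2 sum of its Fourier coefficients: (1/(2π)) ∫_0^{2π} |f|^2 = Σ |c_n|^2.
Compute the left side: (1/(2π)) [∫_0^π 1^2 dx + ∫_π^{2π} (-11)^2 dx] = (1/(2π)) · (1π + 121π) = (1 + 121)/2 = 61.
So Σ_{n ∈ Z} |c_n|^2 = 61.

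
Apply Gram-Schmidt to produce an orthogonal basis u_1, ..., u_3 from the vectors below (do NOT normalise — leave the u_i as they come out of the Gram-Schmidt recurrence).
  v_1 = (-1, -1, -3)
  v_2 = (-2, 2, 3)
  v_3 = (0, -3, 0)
Orthogonal basis:
  u_1 = (-1, -1, -3)
  u_2 = (-31/11, 13/11, 6/11)
  u_3 = (-81/106, -243/106, 54/53)

Apply the Gram-Schmidt recurrence
  u_1 = v_1
  u_i = v_i − Σ_{j<i} ((v_i · u_j) / (u_j · u_j)) · u_j.

Step by step this gives:
  u_1 = (-1, -1, -3)
  u_2 = (-31/11, 13/11, 6/11)
  u_3 = (-81/106, -243/106, 54/53)

Orthogonality check:
  u_2 · u_1 = 0 (should be 0)
  u_3 · u_1 = 0 (should be 0)
  u_3 · u_2 = 0 (should be 0)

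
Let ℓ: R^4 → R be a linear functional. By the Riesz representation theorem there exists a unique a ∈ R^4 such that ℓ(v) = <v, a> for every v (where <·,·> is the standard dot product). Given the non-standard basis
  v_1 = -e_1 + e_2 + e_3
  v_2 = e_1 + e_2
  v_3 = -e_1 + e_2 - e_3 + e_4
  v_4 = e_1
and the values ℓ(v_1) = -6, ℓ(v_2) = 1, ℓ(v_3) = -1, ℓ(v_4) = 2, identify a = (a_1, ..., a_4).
a = (2, -1, -3, -1)

Write a = (a_1, ..., a_4) in the standard basis. For each basis vector v_i, ℓ(v_i) = <v_i, a> is a linear equation in the a_j's. Collect the n equations into a matrix system V a = ℓ, where row i of V is v_i (expressed in the standard basis). Since V is invertible (lower-triangular with 1s on the diagonal, up to permutation), solve by back-substitution:
  V =
[[-1, 1, 1, 0],
 [1, 1, 0, 0],
 [-1, 1, -1, 1],
 [1, 0, 0, 0]]
  V a = (-6, 1, -1, 2)
Solving gives a = (2, -1, -3, -1).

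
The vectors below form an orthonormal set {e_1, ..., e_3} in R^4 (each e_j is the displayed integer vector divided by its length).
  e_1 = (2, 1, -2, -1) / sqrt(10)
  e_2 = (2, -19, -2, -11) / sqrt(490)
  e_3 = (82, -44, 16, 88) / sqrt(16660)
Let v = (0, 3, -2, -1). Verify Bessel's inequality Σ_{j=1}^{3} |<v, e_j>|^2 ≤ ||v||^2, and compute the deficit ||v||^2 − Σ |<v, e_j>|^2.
Σ |<v, e_j>|^2 = 1174/85; ||v||^2 = 14; deficit = 16/85

Write each e_j = u_j / sqrt(<u_j, u_j>) where u_j is the displayed integer vector. Then <v, e_j> = <v, u_j> / sqrt(<u_j, u_j>), so |<v, e_j>|^2 = <v, u_j>^2 / <u_j, u_j>.
Coefficients: <v, e_1> = 8/sqrt(10), <v, e_2> = -42/sqrt(490), <v, e_3> = -252/sqrt(16660).
Square and sum: Σ |<v, e_j>|^2 = 1174/85.
Compute ||v||^2 = v·v = 14.
Deficit = 14 − 1174/85 = 16/85 ≥ 0, confirming Bessel's inequality. (The deficit equals ||v − Σ <v,e_j> e_j||^2, the squared distance from v to span{e_j}.)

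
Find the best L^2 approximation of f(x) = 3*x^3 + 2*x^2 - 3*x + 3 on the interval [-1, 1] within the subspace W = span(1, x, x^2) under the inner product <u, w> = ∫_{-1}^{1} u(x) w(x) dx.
g(x) = 2*x^2 - 6*x/5 + 3

The best approximation g ∈ W is the orthogonal projection of f onto W. Writing g = a_0 + a_1 x + a_2 x^2, the coefficients solve the normal equations G · a = b where
  G_{ij} = <φ_i, φ_j> and b_i = <f, φ_i>, with φ_0 = 1, φ_1 = x, φ_2 = x^2.
G =
  [2, 0, 2/3]
  [0, 2/3, 0]
  [2/3, 0, 2/5],
b = (22/3, -4/5, 14/5).
Solving gives a_0 = 3, a_1 = -6/5, a_2 = 2, so
  g(x) = 2*x^2 - 6*x/5 + 3.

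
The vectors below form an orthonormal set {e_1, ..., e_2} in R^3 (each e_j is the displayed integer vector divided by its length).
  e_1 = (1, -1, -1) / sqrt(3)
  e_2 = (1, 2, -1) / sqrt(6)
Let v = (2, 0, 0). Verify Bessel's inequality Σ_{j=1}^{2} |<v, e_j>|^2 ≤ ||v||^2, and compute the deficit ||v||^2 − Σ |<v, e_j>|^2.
Σ |<v, e_j>|^2 = 2; ||v||^2 = 4; deficit = 2

Write each e_j = u_j / sqrt(<u_j, u_j>) where u_j is the displayed integer vector. Then <v, e_j> = <v, u_j> / sqrt(<u_j, u_j>), so |<v, e_j>|^2 = <v, u_j>^2 / <u_j, u_j>.
Coefficients: <v, e_1> = 2/sqrt(3), <v, e_2> = 2/sqrt(6).
Square and sum: Σ |<v, e_j>|^2 = 2.
Compute ||v||^2 = v·v = 4.
Deficit = 4 − 2 = 2 ≥ 0, confirming Bessel's inequality. (The deficit equals ||v − Σ <v,e_j> e_j||^2, the squared distance from v to span{e_j}.)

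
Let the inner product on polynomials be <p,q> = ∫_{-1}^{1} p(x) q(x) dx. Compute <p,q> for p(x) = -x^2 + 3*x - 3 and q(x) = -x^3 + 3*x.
<p,q> = 24/5

Expand the product: p(x)·q(x) = x^5 - 3*x^4 + 9*x^2 - 9*x.
∫_{-1}^{1} of each monomial x^k gives [2/(k+1) if k even, 0 if k odd]. Integrating term-by-term (or equivalently evaluating the antiderivative F(x) = x^6/6 - 3*x^5/5 + 3*x^3 - 9*x^2/2 at the endpoints):
  F(1) − F(−1) = -29/15 − (-101/15) = 24/5.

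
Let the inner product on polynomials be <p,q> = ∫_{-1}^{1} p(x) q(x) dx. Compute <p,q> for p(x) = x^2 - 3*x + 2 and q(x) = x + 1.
<p,q> = 8/3

Expand the product: p(x)·q(x) = x^3 - 2*x^2 - x + 2.
∫_{-1}^{1} of each monomial x^k gives [2/(k+1) if k even, 0 if k odd]. Integrating term-by-term (or equivalently evaluating the antiderivative F(x) = x^4/4 - 2*x^3/3 - x^2/2 + 2*x at the endpoints):
  F(1) − F(−1) = 13/12 − (-19/12) = 8/3.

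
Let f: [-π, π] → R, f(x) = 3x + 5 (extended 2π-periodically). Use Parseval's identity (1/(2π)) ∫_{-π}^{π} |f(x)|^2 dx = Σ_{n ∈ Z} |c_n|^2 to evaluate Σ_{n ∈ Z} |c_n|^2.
Σ |c_n|^2 = 3π^2 + 25

Expand and integrate term by term over [-π, π]:
  ∫ (3x)^2 dx = 9·(2π^3/3); ∫ 2·3·(5)·x dx = 0 (odd integrand); ∫ 5^2 dx = 25·2π.
So (1/(2π)) ∫_{-π}^{π} (3x + 5)^2 dx = 9π^2/3 + 25 = 3π^2 + 25.
Parseval ⇒ Σ |c_n|^2 = 3π^2 + 25.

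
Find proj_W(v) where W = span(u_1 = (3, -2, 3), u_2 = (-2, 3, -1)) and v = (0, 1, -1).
proj_W(v) = (-56/83, 59/83, -43/83)

Set up U = [u_1 | ... | u_2] ∈ R^(3×2). The projector onto W = col(U) is P = U (U^T U)^(-1) U^T.
Compute U^T U =
  [22, -15]
  [-15, 14],
and U^T v = (-5, 4).
Solve U^T U · c = U^T v for the coefficients: c = (-10/83, 13/83). The projection is proj_W(v) = U c.
Check: (v - proj_W(v)) · u_1 = 0  (should be 0).
Check: (v - proj_W(v)) · u_2 = 0  (should be 0).
Result: proj_W(v) = (-56/83, 59/83, -43/83).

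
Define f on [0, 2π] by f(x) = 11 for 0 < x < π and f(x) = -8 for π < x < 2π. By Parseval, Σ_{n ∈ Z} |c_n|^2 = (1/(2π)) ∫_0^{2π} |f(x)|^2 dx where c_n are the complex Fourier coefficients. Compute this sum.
Σ |c_n|^2 = 185/2

Parseval equates the L^2 energy of f (normalised by 1/(2π)) with the ℓ^2 sum of its Fourier coefficients: (1/(2π)) ∫_0^{2π} |f|^2 = Σ |c_n|^2.
Compute the left side: (1/(2π)) [∫_0^π 11^2 dx + ∫_π^{2π} (-8)^2 dx] = (1/(2π)) · (121π + 64π) = (121 + 64)/2 = 185/2.
So Σ_{n ∈ Z} |c_n|^2 = 185/2.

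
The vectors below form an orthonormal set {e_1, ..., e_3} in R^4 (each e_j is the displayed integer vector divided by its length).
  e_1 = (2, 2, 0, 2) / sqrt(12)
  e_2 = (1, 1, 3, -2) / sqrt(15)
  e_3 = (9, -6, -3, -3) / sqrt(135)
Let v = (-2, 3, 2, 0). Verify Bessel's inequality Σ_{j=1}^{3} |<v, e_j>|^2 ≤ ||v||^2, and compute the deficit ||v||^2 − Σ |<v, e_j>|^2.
Σ |<v, e_j>|^2 = 50/3; ||v||^2 = 17; deficit = 1/3

Write each e_j = u_j / sqrt(<u_j, u_j>) where u_j is the displayed integer vector. Then <v, e_j> = <v, u_j> / sqrt(<u_j, u_j>), so |<v, e_j>|^2 = <v, u_j>^2 / <u_j, u_j>.
Coefficients: <v, e_1> = 2/sqrt(12), <v, e_2> = 7/sqrt(15), <v, e_3> = -42/sqrt(135).
Square and sum: Σ |<v, e_j>|^2 = 50/3.
Compute ||v||^2 = v·v = 17.
Deficit = 17 − 50/3 = 1/3 ≥ 0, confirming Bessel's inequality. (The deficit equals ||v − Σ <v,e_j> e_j||^2, the squared distance from v to span{e_j}.)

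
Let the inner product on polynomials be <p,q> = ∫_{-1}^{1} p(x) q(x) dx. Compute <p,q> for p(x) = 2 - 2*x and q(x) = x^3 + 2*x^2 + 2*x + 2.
<p,q> = 36/5

Expand the product: p(x)·q(x) = -2*x^4 - 2*x^3 + 4.
∫_{-1}^{1} of each monomial x^k gives [2/(k+1) if k even, 0 if k odd]. Integrating term-by-term (or equivalently evaluating the antiderivative F(x) = -2*x^5/5 - x^4/2 + 4*x at the endpoints):
  F(1) − F(−1) = 31/10 − (-41/10) = 36/5.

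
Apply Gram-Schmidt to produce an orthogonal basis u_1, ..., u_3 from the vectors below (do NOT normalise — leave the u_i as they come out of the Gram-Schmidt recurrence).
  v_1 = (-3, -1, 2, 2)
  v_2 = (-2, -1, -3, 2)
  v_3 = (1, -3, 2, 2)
Orthogonal basis:
  u_1 = (-3, -1, 2, 2)
  u_2 = (-7/6, -13/18, -32/9, 13/9)
  u_3 = (630/299, -62/23, 126/299, 32/23)

Apply the Gram-Schmidt recurrence
  u_1 = v_1
  u_i = v_i − Σ_{j<i} ((v_i · u_j) / (u_j · u_j)) · u_j.

Step by step this gives:
  u_1 = (-3, -1, 2, 2)
  u_2 = (-7/6, -13/18, -32/9, 13/9)
  u_3 = (630/299, -62/23, 126/299, 32/23)

Orthogonality check:
  u_2 · u_1 = 0 (should be 0)
  u_3 · u_1 = 0 (should be 0)
  u_3 · u_2 = 0 (should be 0)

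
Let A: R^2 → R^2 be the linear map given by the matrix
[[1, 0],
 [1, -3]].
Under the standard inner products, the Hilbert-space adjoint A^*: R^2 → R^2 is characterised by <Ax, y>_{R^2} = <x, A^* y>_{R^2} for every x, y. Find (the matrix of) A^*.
A^* = A^T =
[[1, 1],
 [0, -3]]

For real matrices with standard dot products, the defining identity <Ax, y> = <x, A^* y> gives (Ax)^T y = x^T (A^*) y, i.e. x^T A^T y = x^T (A^*) y. Since this holds for all x, y, we must have A^* = A^T. Therefore
A^* =
[[1, 1],
 [0, -3]].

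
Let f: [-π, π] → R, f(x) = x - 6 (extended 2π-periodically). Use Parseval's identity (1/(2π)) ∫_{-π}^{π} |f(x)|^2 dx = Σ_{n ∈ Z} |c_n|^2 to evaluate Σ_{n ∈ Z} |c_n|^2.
Σ |c_n|^2 = π^2/3 + 36

Expand and integrate term by term over [-π, π]:
  ∫ (x)^2 dx = 1·(2π^3/3); ∫ 2·1·(-6)·x dx = 0 (odd integrand); ∫ (-6)^2 dx = 36·2π.
So (1/(2π)) ∫_{-π}^{π} (x - 6)^2 dx = 1π^2/3 + 36 = π^2/3 + 36.
Parseval ⇒ Σ |c_n|^2 = π^2/3 + 36.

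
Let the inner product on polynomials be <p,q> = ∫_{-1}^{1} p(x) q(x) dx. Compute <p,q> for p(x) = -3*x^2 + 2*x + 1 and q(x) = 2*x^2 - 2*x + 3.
<p,q> = -56/15

Expand the product: p(x)·q(x) = -6*x^4 + 10*x^3 - 11*x^2 + 4*x + 3.
∫_{-1}^{1} of each monomial x^k gives [2/(k+1) if k even, 0 if k odd]. Integrating term-by-term (or equivalently evaluating the antiderivative F(x) = -6*x^5/5 + 5*x^4/2 - 11*x^3/3 + 2*x^2 + 3*x at the endpoints):
  F(1) − F(−1) = 79/30 − (191/30) = -56/15.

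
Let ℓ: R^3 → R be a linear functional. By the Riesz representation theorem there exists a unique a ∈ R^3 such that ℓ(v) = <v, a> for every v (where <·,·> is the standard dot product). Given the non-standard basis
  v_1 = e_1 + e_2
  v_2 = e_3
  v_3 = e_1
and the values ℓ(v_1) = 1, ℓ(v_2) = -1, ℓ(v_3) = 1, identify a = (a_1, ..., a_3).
a = (1, 0, -1)

Write a = (a_1, ..., a_3) in the standard basis. For each basis vector v_i, ℓ(v_i) = <v_i, a> is a linear equation in the a_j's. Collect the n equations into a matrix system V a = ℓ, where row i of V is v_i (expressed in the standard basis). Since V is invertible (lower-triangular with 1s on the diagonal, up to permutation), solve by back-substitution:
  V =
[[1, 1, 0],
 [0, 0, 1],
 [1, 0, 0]]
  V a = (1, -1, 1)
Solving gives a = (1, 0, -1).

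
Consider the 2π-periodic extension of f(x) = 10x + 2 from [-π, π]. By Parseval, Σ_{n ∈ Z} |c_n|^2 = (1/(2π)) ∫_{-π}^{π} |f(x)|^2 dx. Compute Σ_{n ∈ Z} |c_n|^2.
Σ |c_n|^2 = 100π^2/3 + 4

Expand and integrate term by term over [-π, π]:
  ∫ (10x)^2 dx = 100·(2π^3/3); ∫ 2·10·(2)·x dx = 0 (odd integrand); ∫ 2^2 dx = 4·2π.
So (1/(2π)) ∫_{-π}^{π} (10x + 2)^2 dx = 100π^2/3 + 4 = 100π^2/3 + 4.
Parseval ⇒ Σ |c_n|^2 = 100π^2/3 + 4.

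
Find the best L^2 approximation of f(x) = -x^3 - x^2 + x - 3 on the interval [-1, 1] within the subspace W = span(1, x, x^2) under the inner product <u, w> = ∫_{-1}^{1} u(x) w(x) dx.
g(x) = -x^2 + 2*x/5 - 3

The best approximation g ∈ W is the orthogonal projection of f onto W. Writing g = a_0 + a_1 x + a_2 x^2, the coefficients solve the normal equations G · a = b where
  G_{ij} = <φ_i, φ_j> and b_i = <f, φ_i>, with φ_0 = 1, φ_1 = x, φ_2 = x^2.
G =
  [2, 0, 2/3]
  [0, 2/3, 0]
  [2/3, 0, 2/5],
b = (-20/3, 4/15, -12/5).
Solving gives a_0 = -3, a_1 = 2/5, a_2 = -1, so
  g(x) = -x^2 + 2*x/5 - 3.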